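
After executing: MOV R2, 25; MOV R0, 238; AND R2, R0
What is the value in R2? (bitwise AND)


Register state trace:
  MOV R2, 25  → R2 = 25 (0b00011001)
  MOV R0, 238  → R0 = 238 (0b11101110)
  AND R2, R0  → R2 = 25 AND 238 = 8 (0b00001000)
Final: R2 = 8

8


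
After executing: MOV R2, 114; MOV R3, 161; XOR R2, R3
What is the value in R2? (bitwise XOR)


Register state trace:
  MOV R2, 114  → R2 = 114 (0b01110010)
  MOV R3, 161  → R3 = 161 (0b10100001)
  XOR R2, R3  → R2 = 114 XOR 161 = 211 (0b11010011)
Final: R2 = 211

211


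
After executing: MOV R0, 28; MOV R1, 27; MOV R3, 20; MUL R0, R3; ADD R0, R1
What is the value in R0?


Register state trace:
  MOV R0, 28  → R0 = 28
  MOV R1, 27  → R1 = 27
  MOV R3, 20  → R3 = 20
  MUL R0, R3  → R0 = 28 * 20 = 560
  ADD R0, R1  → R0 = 560 + 27 = 587
Final: R0 = 587

587


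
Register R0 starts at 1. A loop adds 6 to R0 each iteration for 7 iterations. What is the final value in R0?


Starting value: R0 = 1
  Iter 1: R0 = 1 + 6 = 7
  Iter 2: R0 = 7 + 6 = 13
  Iter 3: R0 = 13 + 6 = 19
  Iter 4: R0 = 19 + 6 = 25
  Iter 5: R0 = 25 + 6 = 31
  Iter 6: R0 = 31 + 6 = 37
  Iter 7: R0 = 37 + 6 = 43
Final: R0 = 43

43


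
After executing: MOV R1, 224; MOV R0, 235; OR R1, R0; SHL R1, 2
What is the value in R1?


Register state trace:
  MOV R1, 224  → R1 = 224 (0b11100000)
  MOV R0, 235  → R0 = 235 (0b11101011)
  OR R1, R0  → R1 = 224 OR 235 = 235 (0b11101011)
  SHL R1, 2  → R1 = 235 << 2 = 940
Final: R1 = 940

940


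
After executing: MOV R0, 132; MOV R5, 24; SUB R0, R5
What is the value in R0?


Register state trace:
  MOV R0, 132  → R0 = 132
  MOV R5, 24  → R5 = 24
  SUB R0, R5  → R0 = 132 - 24 = 108
Final: R0 = 108

108


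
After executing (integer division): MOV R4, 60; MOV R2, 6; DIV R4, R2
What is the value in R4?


Register state trace:
  MOV R4, 60  → R4 = 60
  MOV R2, 6  → R2 = 6
  DIV R4, R2  → R4 = 60 // 6 = 10
Final: R4 = 10

10


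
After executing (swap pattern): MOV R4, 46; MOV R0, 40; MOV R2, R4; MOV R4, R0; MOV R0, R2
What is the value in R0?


Register state trace (swap pattern):
  MOV R4, 46  → R4 = 46
  MOV R0, 40  → R0 = 40
  MOV R2, R4  → R2 = 46  (save R4)
  MOV R4, R0  → R4 = 40  (R4 gets R0's value)
  MOV R0, R2  → R0 = 46  (R0 gets saved value)
Final: R0 = 46

46


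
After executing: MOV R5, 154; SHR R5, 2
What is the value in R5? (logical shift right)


Register state trace:
  MOV R5, 154  → R5 = 154
  SHR R5, 2  → R5 = 154 >> 2 = 154 // 2^2 = 38
Final: R5 = 38

38


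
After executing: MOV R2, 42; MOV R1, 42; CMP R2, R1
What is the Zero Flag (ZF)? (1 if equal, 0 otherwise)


Register state trace:
  MOV R2, 42  → R2 = 42
  MOV R1, 42  → R1 = 42
  CMP R2, R1  → computes 42 - 42 = 0
  Result is zero, so values are equal
ZF = 1

1


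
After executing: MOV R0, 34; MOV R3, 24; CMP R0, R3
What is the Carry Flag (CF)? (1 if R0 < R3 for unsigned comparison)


Register state trace:
  MOV R0, 34  → R0 = 34
  MOV R3, 24  → R3 = 24
  CMP R0, R3  → unsigned 34 - 24: no borrow
  34 >= 24, so CF = 0
CF = 0

0


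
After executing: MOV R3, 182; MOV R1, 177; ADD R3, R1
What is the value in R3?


Register state trace:
  MOV R3, 182  → R3 = 182
  MOV R1, 177  → R1 = 177
  ADD R3, R1  → R3 = 182 + 177 = 359
Final: R3 = 359

359


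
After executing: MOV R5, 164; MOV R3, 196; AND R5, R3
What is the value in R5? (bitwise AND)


Register state trace:
  MOV R5, 164  → R5 = 164 (0b10100100)
  MOV R3, 196  → R3 = 196 (0b11000100)
  AND R5, R3  → R5 = 164 AND 196 = 132 (0b10000100)
Final: R5 = 132

132


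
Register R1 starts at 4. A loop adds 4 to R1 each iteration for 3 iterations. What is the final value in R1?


Starting value: R1 = 4
  Iter 1: R1 = 4 + 4 = 8
  Iter 2: R1 = 8 + 4 = 12
  Iter 3: R1 = 12 + 4 = 16
Final: R1 = 16

16


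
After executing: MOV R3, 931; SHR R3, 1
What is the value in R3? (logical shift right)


Register state trace:
  MOV R3, 931  → R3 = 931
  SHR R3, 1  → R3 = 931 >> 1 = 931 // 2^1 = 465
Final: R3 = 465

465


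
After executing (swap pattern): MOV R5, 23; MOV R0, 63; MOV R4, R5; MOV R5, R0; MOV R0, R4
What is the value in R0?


Register state trace (swap pattern):
  MOV R5, 23  → R5 = 23
  MOV R0, 63  → R0 = 63
  MOV R4, R5  → R4 = 23  (save R5)
  MOV R5, R0  → R5 = 63  (R5 gets R0's value)
  MOV R0, R4  → R0 = 23  (R0 gets saved value)
Final: R0 = 23

23


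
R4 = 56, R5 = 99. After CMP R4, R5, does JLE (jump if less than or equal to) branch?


Trace:
  R4 = 56, R5 = 99
  CMP R4, R5  → compares 56 vs 99
  JLE checks: is 56 less than or equal to 99?
  56 < 99, so condition is true
Branch taken: Yes

Yes


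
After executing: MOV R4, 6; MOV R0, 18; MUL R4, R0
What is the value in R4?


Register state trace:
  MOV R4, 6  → R4 = 6
  MOV R0, 18  → R0 = 18
  MUL R4, R0  → R4 = 6 * 18 = 108
Final: R4 = 108

108


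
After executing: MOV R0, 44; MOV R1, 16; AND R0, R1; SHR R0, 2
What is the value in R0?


Register state trace:
  MOV R0, 44  → R0 = 44 (0b00101100)
  MOV R1, 16  → R1 = 16 (0b00010000)
  AND R0, R1  → R0 = 44 AND 16 = 0 (0b00000000)
  SHR R0, 2  → R0 = 0 >> 2 = 0
Final: R0 = 0

0


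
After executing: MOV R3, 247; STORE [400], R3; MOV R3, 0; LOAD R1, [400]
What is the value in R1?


Register and memory trace:
  MOV R3, 247  → R3 = 247
  STORE [400], R3  → mem[400] = 247
  MOV R3, 0  → R3 = 0
  LOAD R1, [400]  → R1 = mem[400] = 247
Final: R1 = 247

247


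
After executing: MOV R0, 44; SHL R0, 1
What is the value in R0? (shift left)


Register state trace:
  MOV R0, 44  → R0 = 44
  SHL R0, 1  → R0 = 44 << 1 = 44 * 2^1 = 88
Final: R0 = 88

88


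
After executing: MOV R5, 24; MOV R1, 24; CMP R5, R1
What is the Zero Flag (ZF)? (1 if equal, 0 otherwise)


Register state trace:
  MOV R5, 24  → R5 = 24
  MOV R1, 24  → R1 = 24
  CMP R5, R1  → computes 24 - 24 = 0
  Result is zero, so values are equal
ZF = 1

1


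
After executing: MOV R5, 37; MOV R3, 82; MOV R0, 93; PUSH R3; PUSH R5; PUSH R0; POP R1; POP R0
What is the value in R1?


Stack trace (top is rightmost):
  MOV R5, 37  → R5 = 37
  MOV R3, 82  → R3 = 82
  MOV R0, 93  → R0 = 93
  PUSH R3  → stack: [82]
  PUSH R5  → stack: [82, 37]
  PUSH R0  → stack: [82, 37, 93]
  POP R1  → R1 = 93, stack: [82, 37]
  POP R0  → R0 = 37, stack: [82]
Final: R1 = 93

93


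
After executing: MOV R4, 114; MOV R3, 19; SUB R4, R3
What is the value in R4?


Register state trace:
  MOV R4, 114  → R4 = 114
  MOV R3, 19  → R3 = 19
  SUB R4, R3  → R4 = 114 - 19 = 95
Final: R4 = 95

95


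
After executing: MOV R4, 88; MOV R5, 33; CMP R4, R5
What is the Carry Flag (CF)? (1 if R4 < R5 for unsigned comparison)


Register state trace:
  MOV R4, 88  → R4 = 88
  MOV R5, 33  → R5 = 33
  CMP R4, R5  → unsigned 88 - 33: no borrow
  88 >= 33, so CF = 0
CF = 0

0


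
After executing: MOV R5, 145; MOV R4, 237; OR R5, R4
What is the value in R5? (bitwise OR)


Register state trace:
  MOV R5, 145  → R5 = 145 (0b10010001)
  MOV R4, 237  → R4 = 237 (0b11101101)
  OR R5, R4   → R5 = 145 OR 237 = 253 (0b11111101)
Final: R5 = 253

253


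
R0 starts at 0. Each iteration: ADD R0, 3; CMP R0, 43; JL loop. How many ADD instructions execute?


Loop trace (R0 starts at 0, target 43, step 3):
  ADD #1: R0 = 0 + 3 = 3  → 3 < 43, loop
  ADD #2: R0 = 3 + 3 = 6  → 6 < 43, loop
  ADD #3: R0 = 6 + 3 = 9  → 9 < 43, loop
  ADD #4: R0 = 9 + 3 = 12  → 12 < 43, loop
  ADD #5: R0 = 12 + 3 = 15  → 15 < 43, loop
  ADD #6: R0 = 15 + 3 = 18  → 18 < 43, loop
  ADD #7: R0 = 18 + 3 = 21  → 21 < 43, loop
  ADD #8: R0 = 21 + 3 = 24  → 24 < 43, loop
  ADD #9: R0 = 24 + 3 = 27  → 27 < 43, loop
  ADD #10: R0 = 27 + 3 = 30  → 30 < 43, loop
  ADD #11: R0 = 30 + 3 = 33  → 33 < 43, loop
  ADD #12: R0 = 33 + 3 = 36  → 36 < 43, loop
  ADD #13: R0 = 36 + 3 = 39  → 39 < 43, loop
  ADD #14: R0 = 39 + 3 = 42  → 42 < 43, loop
  ADD #15: R0 = 42 + 3 = 45  → 45 >= 43, exit
Total ADD instructions: 15

15


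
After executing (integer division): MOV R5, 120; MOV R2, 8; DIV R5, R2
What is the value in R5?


Register state trace:
  MOV R5, 120  → R5 = 120
  MOV R2, 8  → R2 = 8
  DIV R5, R2  → R5 = 120 // 8 = 15
Final: R5 = 15

15


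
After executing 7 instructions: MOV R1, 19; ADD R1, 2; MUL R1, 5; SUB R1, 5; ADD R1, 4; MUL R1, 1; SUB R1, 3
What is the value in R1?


Register state trace:
  MOV R1, 19  → R1 = 19
  ADD R1, 2  → R1 = 19 + 2 = 21
  MUL R1, 5  → R1 = 21 * 5 = 105
  SUB R1, 5  → R1 = 105 - 5 = 100
  ADD R1, 4  → R1 = 100 + 4 = 104
  MUL R1, 1  → R1 = 104 * 1 = 104
  SUB R1, 3  → R1 = 104 - 3 = 101
Final: R1 = 101

101


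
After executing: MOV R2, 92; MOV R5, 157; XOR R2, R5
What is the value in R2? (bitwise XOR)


Register state trace:
  MOV R2, 92  → R2 = 92 (0b01011100)
  MOV R5, 157  → R5 = 157 (0b10011101)
  XOR R2, R5  → R2 = 92 XOR 157 = 193 (0b11000001)
Final: R2 = 193

193


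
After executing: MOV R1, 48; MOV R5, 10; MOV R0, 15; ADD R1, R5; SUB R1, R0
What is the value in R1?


Register state trace:
  MOV R1, 48  → R1 = 48
  MOV R5, 10  → R5 = 10
  MOV R0, 15  → R0 = 15
  ADD R1, R5  → R1 = 48 + 10 = 58
  SUB R1, R0  → R1 = 58 - 15 = 43
Final: R1 = 43

43


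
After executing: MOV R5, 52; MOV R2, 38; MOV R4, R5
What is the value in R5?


Register state trace:
  MOV R5, 52  → R5 = 52
  MOV R2, 38  → R2 = 38
  MOV R4, R5  → R4 = 52
Final: R5 = 52

52


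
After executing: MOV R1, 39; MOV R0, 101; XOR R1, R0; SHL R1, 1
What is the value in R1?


Register state trace:
  MOV R1, 39  → R1 = 39 (0b00100111)
  MOV R0, 101  → R0 = 101 (0b01100101)
  XOR R1, R0  → R1 = 39 XOR 101 = 66 (0b01000010)
  SHL R1, 1  → R1 = 66 << 1 = 132
Final: R1 = 132

132


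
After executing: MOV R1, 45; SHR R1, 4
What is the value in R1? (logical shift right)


Register state trace:
  MOV R1, 45  → R1 = 45
  SHR R1, 4  → R1 = 45 >> 4 = 45 // 2^4 = 2
Final: R1 = 2

2


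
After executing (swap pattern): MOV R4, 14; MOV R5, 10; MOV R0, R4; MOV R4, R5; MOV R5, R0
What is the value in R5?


Register state trace (swap pattern):
  MOV R4, 14  → R4 = 14
  MOV R5, 10  → R5 = 10
  MOV R0, R4  → R0 = 14  (save R4)
  MOV R4, R5  → R4 = 10  (R4 gets R5's value)
  MOV R5, R0  → R5 = 14  (R5 gets saved value)
Final: R5 = 14

14


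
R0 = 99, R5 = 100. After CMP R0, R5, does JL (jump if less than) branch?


Trace:
  R0 = 99, R5 = 100
  CMP R0, R5  → compares 99 vs 100
  JL checks: is 99 less than 100?
  99 < 100, so condition is true
Branch taken: Yes

Yes


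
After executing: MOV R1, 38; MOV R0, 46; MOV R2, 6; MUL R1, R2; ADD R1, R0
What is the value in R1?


Register state trace:
  MOV R1, 38  → R1 = 38
  MOV R0, 46  → R0 = 46
  MOV R2, 6  → R2 = 6
  MUL R1, R2  → R1 = 38 * 6 = 228
  ADD R1, R0  → R1 = 228 + 46 = 274
Final: R1 = 274

274


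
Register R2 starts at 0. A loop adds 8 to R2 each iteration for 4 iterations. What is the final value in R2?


Starting value: R2 = 0
  Iter 1: R2 = 0 + 8 = 8
  Iter 2: R2 = 8 + 8 = 16
  Iter 3: R2 = 16 + 8 = 24
  Iter 4: R2 = 24 + 8 = 32
Final: R2 = 32

32


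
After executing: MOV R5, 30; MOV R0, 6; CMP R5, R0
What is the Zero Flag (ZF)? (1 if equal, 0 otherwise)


Register state trace:
  MOV R5, 30  → R5 = 30
  MOV R0, 6  → R0 = 6
  CMP R5, R0  → computes 30 - 6 = 24
  Result is nonzero, so values are not equal
ZF = 0

0


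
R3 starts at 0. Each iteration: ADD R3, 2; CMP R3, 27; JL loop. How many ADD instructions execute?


Loop trace (R3 starts at 0, target 27, step 2):
  ADD #1: R3 = 0 + 2 = 2  → 2 < 27, loop
  ADD #2: R3 = 2 + 2 = 4  → 4 < 27, loop
  ADD #3: R3 = 4 + 2 = 6  → 6 < 27, loop
  ADD #4: R3 = 6 + 2 = 8  → 8 < 27, loop
  ADD #5: R3 = 8 + 2 = 10  → 10 < 27, loop
  ADD #6: R3 = 10 + 2 = 12  → 12 < 27, loop
  ADD #7: R3 = 12 + 2 = 14  → 14 < 27, loop
  ADD #8: R3 = 14 + 2 = 16  → 16 < 27, loop
  ADD #9: R3 = 16 + 2 = 18  → 18 < 27, loop
  ADD #10: R3 = 18 + 2 = 20  → 20 < 27, loop
  ADD #11: R3 = 20 + 2 = 22  → 22 < 27, loop
  ADD #12: R3 = 22 + 2 = 24  → 24 < 27, loop
  ADD #13: R3 = 24 + 2 = 26  → 26 < 27, loop
  ADD #14: R3 = 26 + 2 = 28  → 28 >= 27, exit
Total ADD instructions: 14

14


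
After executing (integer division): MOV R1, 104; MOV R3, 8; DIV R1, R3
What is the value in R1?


Register state trace:
  MOV R1, 104  → R1 = 104
  MOV R3, 8  → R3 = 8
  DIV R1, R3  → R1 = 104 // 8 = 13
Final: R1 = 13

13


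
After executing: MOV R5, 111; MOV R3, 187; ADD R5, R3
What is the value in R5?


Register state trace:
  MOV R5, 111  → R5 = 111
  MOV R3, 187  → R3 = 187
  ADD R5, R3  → R5 = 111 + 187 = 298
Final: R5 = 298

298


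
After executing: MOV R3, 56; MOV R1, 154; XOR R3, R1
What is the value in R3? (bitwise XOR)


Register state trace:
  MOV R3, 56  → R3 = 56 (0b00111000)
  MOV R1, 154  → R1 = 154 (0b10011010)
  XOR R3, R1  → R3 = 56 XOR 154 = 162 (0b10100010)
Final: R3 = 162

162


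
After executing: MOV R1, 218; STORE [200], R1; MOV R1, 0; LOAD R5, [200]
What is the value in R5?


Register and memory trace:
  MOV R1, 218  → R1 = 218
  STORE [200], R1  → mem[200] = 218
  MOV R1, 0  → R1 = 0
  LOAD R5, [200]  → R5 = mem[200] = 218
Final: R5 = 218

218


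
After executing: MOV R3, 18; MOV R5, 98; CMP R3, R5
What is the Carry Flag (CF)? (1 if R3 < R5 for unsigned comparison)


Register state trace:
  MOV R3, 18  → R3 = 18
  MOV R5, 98  → R5 = 98
  CMP R3, R5  → unsigned 18 - 98: borrow occurs
  18 < 98, so CF = 1
CF = 1

1


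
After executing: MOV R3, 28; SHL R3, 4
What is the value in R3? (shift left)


Register state trace:
  MOV R3, 28  → R3 = 28
  SHL R3, 4  → R3 = 28 << 4 = 28 * 2^4 = 448
Final: R3 = 448

448


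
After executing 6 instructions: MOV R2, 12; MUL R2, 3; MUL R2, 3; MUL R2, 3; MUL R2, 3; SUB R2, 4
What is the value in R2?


Register state trace:
  MOV R2, 12  → R2 = 12
  MUL R2, 3  → R2 = 12 * 3 = 36
  MUL R2, 3  → R2 = 36 * 3 = 108
  MUL R2, 3  → R2 = 108 * 3 = 324
  MUL R2, 3  → R2 = 324 * 3 = 972
  SUB R2, 4  → R2 = 972 - 4 = 968
Final: R2 = 968

968


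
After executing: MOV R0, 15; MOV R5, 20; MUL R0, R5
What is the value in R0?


Register state trace:
  MOV R0, 15  → R0 = 15
  MOV R5, 20  → R5 = 20
  MUL R0, R5  → R0 = 15 * 20 = 300
Final: R0 = 300

300


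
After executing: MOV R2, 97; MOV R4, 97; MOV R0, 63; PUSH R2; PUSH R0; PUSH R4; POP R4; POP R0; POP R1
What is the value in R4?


Stack trace (top is rightmost):
  MOV R2, 97  → R2 = 97
  MOV R4, 97  → R4 = 97
  MOV R0, 63  → R0 = 63
  PUSH R2  → stack: [97]
  PUSH R0  → stack: [97, 63]
  PUSH R4  → stack: [97, 63, 97]
  POP R4  → R4 = 97, stack: [97, 63]
  POP R0  → R0 = 63, stack: [97]
  POP R1  → R1 = 97, stack: []
Final: R4 = 97

97


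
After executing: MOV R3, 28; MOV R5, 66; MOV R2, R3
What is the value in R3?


Register state trace:
  MOV R3, 28  → R3 = 28
  MOV R5, 66  → R5 = 66
  MOV R2, R3  → R2 = 28
Final: R3 = 28

28


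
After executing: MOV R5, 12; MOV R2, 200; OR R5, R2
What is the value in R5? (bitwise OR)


Register state trace:
  MOV R5, 12  → R5 = 12 (0b00001100)
  MOV R2, 200  → R2 = 200 (0b11001000)
  OR R5, R2   → R5 = 12 OR 200 = 204 (0b11001100)
Final: R5 = 204

204


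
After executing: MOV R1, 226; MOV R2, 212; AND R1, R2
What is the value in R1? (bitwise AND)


Register state trace:
  MOV R1, 226  → R1 = 226 (0b11100010)
  MOV R2, 212  → R2 = 212 (0b11010100)
  AND R1, R2  → R1 = 226 AND 212 = 192 (0b11000000)
Final: R1 = 192

192


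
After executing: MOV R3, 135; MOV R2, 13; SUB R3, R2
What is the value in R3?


Register state trace:
  MOV R3, 135  → R3 = 135
  MOV R2, 13  → R2 = 13
  SUB R3, R2  → R3 = 135 - 13 = 122
Final: R3 = 122

122


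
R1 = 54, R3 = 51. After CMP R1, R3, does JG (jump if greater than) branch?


Trace:
  R1 = 54, R3 = 51
  CMP R1, R3  → compares 54 vs 51
  JG checks: is 54 greater than 51?
  54 > 51, so condition is true
Branch taken: Yes

Yes


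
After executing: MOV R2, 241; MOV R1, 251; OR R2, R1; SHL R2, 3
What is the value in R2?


Register state trace:
  MOV R2, 241  → R2 = 241 (0b11110001)
  MOV R1, 251  → R1 = 251 (0b11111011)
  OR R2, R1  → R2 = 241 OR 251 = 251 (0b11111011)
  SHL R2, 3  → R2 = 251 << 3 = 2008
Final: R2 = 2008

2008


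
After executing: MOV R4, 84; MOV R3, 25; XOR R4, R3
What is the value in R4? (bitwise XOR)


Register state trace:
  MOV R4, 84  → R4 = 84 (0b01010100)
  MOV R3, 25  → R3 = 25 (0b00011001)
  XOR R4, R3  → R4 = 84 XOR 25 = 77 (0b01001101)
Final: R4 = 77

77


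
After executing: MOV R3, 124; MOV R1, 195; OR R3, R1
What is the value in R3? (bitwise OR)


Register state trace:
  MOV R3, 124  → R3 = 124 (0b01111100)
  MOV R1, 195  → R1 = 195 (0b11000011)
  OR R3, R1   → R3 = 124 OR 195 = 255 (0b11111111)
Final: R3 = 255

255


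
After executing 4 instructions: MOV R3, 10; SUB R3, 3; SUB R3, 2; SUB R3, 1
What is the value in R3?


Register state trace:
  MOV R3, 10  → R3 = 10
  SUB R3, 3  → R3 = 10 - 3 = 7
  SUB R3, 2  → R3 = 7 - 2 = 5
  SUB R3, 1  → R3 = 5 - 1 = 4
Final: R3 = 4

4


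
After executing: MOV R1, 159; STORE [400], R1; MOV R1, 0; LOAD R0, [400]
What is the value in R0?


Register and memory trace:
  MOV R1, 159  → R1 = 159
  STORE [400], R1  → mem[400] = 159
  MOV R1, 0  → R1 = 0
  LOAD R0, [400]  → R0 = mem[400] = 159
Final: R0 = 159

159


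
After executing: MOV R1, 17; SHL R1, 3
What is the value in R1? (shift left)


Register state trace:
  MOV R1, 17  → R1 = 17
  SHL R1, 3  → R1 = 17 << 3 = 17 * 2^3 = 136
Final: R1 = 136

136


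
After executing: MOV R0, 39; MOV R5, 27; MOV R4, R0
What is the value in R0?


Register state trace:
  MOV R0, 39  → R0 = 39
  MOV R5, 27  → R5 = 27
  MOV R4, R0  → R4 = 39
Final: R0 = 39

39


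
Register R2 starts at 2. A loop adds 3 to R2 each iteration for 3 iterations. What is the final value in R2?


Starting value: R2 = 2
  Iter 1: R2 = 2 + 3 = 5
  Iter 2: R2 = 5 + 3 = 8
  Iter 3: R2 = 8 + 3 = 11
Final: R2 = 11

11


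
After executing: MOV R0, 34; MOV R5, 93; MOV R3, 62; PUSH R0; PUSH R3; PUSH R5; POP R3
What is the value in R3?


Stack trace (top is rightmost):
  MOV R0, 34  → R0 = 34
  MOV R5, 93  → R5 = 93
  MOV R3, 62  → R3 = 62
  PUSH R0  → stack: [34]
  PUSH R3  → stack: [34, 62]
  PUSH R5  → stack: [34, 62, 93]
  POP R3  → R3 = 93, stack: [34, 62]
Final: R3 = 93

93


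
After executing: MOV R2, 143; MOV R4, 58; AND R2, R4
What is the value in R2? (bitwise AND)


Register state trace:
  MOV R2, 143  → R2 = 143 (0b10001111)
  MOV R4, 58  → R4 = 58 (0b00111010)
  AND R2, R4  → R2 = 143 AND 58 = 10 (0b00001010)
Final: R2 = 10

10


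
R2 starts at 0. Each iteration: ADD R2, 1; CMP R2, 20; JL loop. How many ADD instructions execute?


Loop trace (R2 starts at 0, target 20, step 1):
  ADD #1: R2 = 0 + 1 = 1  → 1 < 20, loop
  ADD #2: R2 = 1 + 1 = 2  → 2 < 20, loop
  ADD #3: R2 = 2 + 1 = 3  → 3 < 20, loop
  ADD #4: R2 = 3 + 1 = 4  → 4 < 20, loop
  ADD #5: R2 = 4 + 1 = 5  → 5 < 20, loop
  ADD #6: R2 = 5 + 1 = 6  → 6 < 20, loop
  ADD #7: R2 = 6 + 1 = 7  → 7 < 20, loop
  ADD #8: R2 = 7 + 1 = 8  → 8 < 20, loop
  ADD #9: R2 = 8 + 1 = 9  → 9 < 20, loop
  ADD #10: R2 = 9 + 1 = 10  → 10 < 20, loop
  ADD #11: R2 = 10 + 1 = 11  → 11 < 20, loop
  ADD #12: R2 = 11 + 1 = 12  → 12 < 20, loop
  ADD #13: R2 = 12 + 1 = 13  → 13 < 20, loop
  ADD #14: R2 = 13 + 1 = 14  → 14 < 20, loop
  ADD #15: R2 = 14 + 1 = 15  → 15 < 20, loop
  ADD #16: R2 = 15 + 1 = 16  → 16 < 20, loop
  ADD #17: R2 = 16 + 1 = 17  → 17 < 20, loop
  ADD #18: R2 = 17 + 1 = 18  → 18 < 20, loop
  ADD #19: R2 = 18 + 1 = 19  → 19 < 20, loop
  ADD #20: R2 = 19 + 1 = 20  → 20 >= 20, exit
Total ADD instructions: 20

20


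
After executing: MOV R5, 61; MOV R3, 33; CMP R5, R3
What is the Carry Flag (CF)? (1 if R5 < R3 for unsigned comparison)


Register state trace:
  MOV R5, 61  → R5 = 61
  MOV R3, 33  → R3 = 33
  CMP R5, R3  → unsigned 61 - 33: no borrow
  61 >= 33, so CF = 0
CF = 0

0


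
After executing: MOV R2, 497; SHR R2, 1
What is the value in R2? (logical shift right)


Register state trace:
  MOV R2, 497  → R2 = 497
  SHR R2, 1  → R2 = 497 >> 1 = 497 // 2^1 = 248
Final: R2 = 248

248


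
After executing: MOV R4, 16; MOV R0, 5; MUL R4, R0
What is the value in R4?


Register state trace:
  MOV R4, 16  → R4 = 16
  MOV R0, 5  → R0 = 5
  MUL R4, R0  → R4 = 16 * 5 = 80
Final: R4 = 80

80


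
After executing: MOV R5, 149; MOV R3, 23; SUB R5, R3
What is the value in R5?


Register state trace:
  MOV R5, 149  → R5 = 149
  MOV R3, 23  → R3 = 23
  SUB R5, R3  → R5 = 149 - 23 = 126
Final: R5 = 126

126


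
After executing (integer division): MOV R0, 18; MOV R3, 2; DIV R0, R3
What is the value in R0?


Register state trace:
  MOV R0, 18  → R0 = 18
  MOV R3, 2  → R3 = 2
  DIV R0, R3  → R0 = 18 // 2 = 9
Final: R0 = 9

9


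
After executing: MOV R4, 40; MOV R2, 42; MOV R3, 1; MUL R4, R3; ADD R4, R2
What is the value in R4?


Register state trace:
  MOV R4, 40  → R4 = 40
  MOV R2, 42  → R2 = 42
  MOV R3, 1  → R3 = 1
  MUL R4, R3  → R4 = 40 * 1 = 40
  ADD R4, R2  → R4 = 40 + 42 = 82
Final: R4 = 82

82


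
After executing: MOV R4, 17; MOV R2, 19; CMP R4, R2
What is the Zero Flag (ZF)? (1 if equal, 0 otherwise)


Register state trace:
  MOV R4, 17  → R4 = 17
  MOV R2, 19  → R2 = 19
  CMP R4, R2  → computes 17 - 19 = -2
  Result is nonzero, so values are not equal
ZF = 0

0


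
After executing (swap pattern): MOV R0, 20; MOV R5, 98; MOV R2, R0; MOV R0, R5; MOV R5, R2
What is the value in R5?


Register state trace (swap pattern):
  MOV R0, 20  → R0 = 20
  MOV R5, 98  → R5 = 98
  MOV R2, R0  → R2 = 20  (save R0)
  MOV R0, R5  → R0 = 98  (R0 gets R5's value)
  MOV R5, R2  → R5 = 20  (R5 gets saved value)
Final: R5 = 20

20


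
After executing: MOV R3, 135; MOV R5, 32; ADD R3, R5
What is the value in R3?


Register state trace:
  MOV R3, 135  → R3 = 135
  MOV R5, 32  → R5 = 32
  ADD R3, R5  → R3 = 135 + 32 = 167
Final: R3 = 167

167


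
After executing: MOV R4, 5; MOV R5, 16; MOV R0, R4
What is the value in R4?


Register state trace:
  MOV R4, 5  → R4 = 5
  MOV R5, 16  → R5 = 16
  MOV R0, R4  → R0 = 5
Final: R4 = 5

5


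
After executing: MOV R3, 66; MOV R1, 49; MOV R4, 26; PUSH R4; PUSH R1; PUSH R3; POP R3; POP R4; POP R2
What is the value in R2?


Stack trace (top is rightmost):
  MOV R3, 66  → R3 = 66
  MOV R1, 49  → R1 = 49
  MOV R4, 26  → R4 = 26
  PUSH R4  → stack: [26]
  PUSH R1  → stack: [26, 49]
  PUSH R3  → stack: [26, 49, 66]
  POP R3  → R3 = 66, stack: [26, 49]
  POP R4  → R4 = 49, stack: [26]
  POP R2  → R2 = 26, stack: []
Final: R2 = 26

26


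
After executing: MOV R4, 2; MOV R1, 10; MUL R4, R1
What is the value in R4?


Register state trace:
  MOV R4, 2  → R4 = 2
  MOV R1, 10  → R1 = 10
  MUL R4, R1  → R4 = 2 * 10 = 20
Final: R4 = 20

20


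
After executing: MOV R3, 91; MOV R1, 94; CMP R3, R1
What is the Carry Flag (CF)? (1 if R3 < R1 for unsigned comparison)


Register state trace:
  MOV R3, 91  → R3 = 91
  MOV R1, 94  → R1 = 94
  CMP R3, R1  → unsigned 91 - 94: borrow occurs
  91 < 94, so CF = 1
CF = 1

1


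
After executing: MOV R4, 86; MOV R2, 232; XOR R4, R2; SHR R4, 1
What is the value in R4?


Register state trace:
  MOV R4, 86  → R4 = 86 (0b01010110)
  MOV R2, 232  → R2 = 232 (0b11101000)
  XOR R4, R2  → R4 = 86 XOR 232 = 190 (0b10111110)
  SHR R4, 1  → R4 = 190 >> 1 = 95
Final: R4 = 95

95


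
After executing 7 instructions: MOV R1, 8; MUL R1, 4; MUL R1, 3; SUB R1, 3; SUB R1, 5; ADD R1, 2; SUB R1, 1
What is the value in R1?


Register state trace:
  MOV R1, 8  → R1 = 8
  MUL R1, 4  → R1 = 8 * 4 = 32
  MUL R1, 3  → R1 = 32 * 3 = 96
  SUB R1, 3  → R1 = 96 - 3 = 93
  SUB R1, 5  → R1 = 93 - 5 = 88
  ADD R1, 2  → R1 = 88 + 2 = 90
  SUB R1, 1  → R1 = 90 - 1 = 89
Final: R1 = 89

89


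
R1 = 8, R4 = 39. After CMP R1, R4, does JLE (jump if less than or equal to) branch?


Trace:
  R1 = 8, R4 = 39
  CMP R1, R4  → compares 8 vs 39
  JLE checks: is 8 less than or equal to 39?
  8 < 39, so condition is true
Branch taken: Yes

Yes


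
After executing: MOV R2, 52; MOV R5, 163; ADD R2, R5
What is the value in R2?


Register state trace:
  MOV R2, 52  → R2 = 52
  MOV R5, 163  → R5 = 163
  ADD R2, R5  → R2 = 52 + 163 = 215
Final: R2 = 215

215


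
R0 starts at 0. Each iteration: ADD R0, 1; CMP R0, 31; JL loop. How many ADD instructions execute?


Loop trace (R0 starts at 0, target 31, step 1):
  ADD #1: R0 = 0 + 1 = 1  → 1 < 31, loop
  ADD #2: R0 = 1 + 1 = 2  → 2 < 31, loop
  ADD #3: R0 = 2 + 1 = 3  → 3 < 31, loop
  ADD #4: R0 = 3 + 1 = 4  → 4 < 31, loop
  ADD #5: R0 = 4 + 1 = 5  → 5 < 31, loop
  ADD #6: R0 = 5 + 1 = 6  → 6 < 31, loop
  ADD #7: R0 = 6 + 1 = 7  → 7 < 31, loop
  ADD #8: R0 = 7 + 1 = 8  → 8 < 31, loop
  ADD #9: R0 = 8 + 1 = 9  → 9 < 31, loop
  ADD #10: R0 = 9 + 1 = 10  → 10 < 31, loop
  ADD #11: R0 = 10 + 1 = 11  → 11 < 31, loop
  ADD #12: R0 = 11 + 1 = 12  → 12 < 31, loop
  ADD #13: R0 = 12 + 1 = 13  → 13 < 31, loop
  ADD #14: R0 = 13 + 1 = 14  → 14 < 31, loop
  ADD #15: R0 = 14 + 1 = 15  → 15 < 31, loop
  ADD #16: R0 = 15 + 1 = 16  → 16 < 31, loop
  ADD #17: R0 = 16 + 1 = 17  → 17 < 31, loop
  ADD #18: R0 = 17 + 1 = 18  → 18 < 31, loop
  ADD #19: R0 = 18 + 1 = 19  → 19 < 31, loop
  ADD #20: R0 = 19 + 1 = 20  → 20 < 31, loop
  ADD #21: R0 = 20 + 1 = 21  → 21 < 31, loop
  ADD #22: R0 = 21 + 1 = 22  → 22 < 31, loop
  ADD #23: R0 = 22 + 1 = 23  → 23 < 31, loop
  ADD #24: R0 = 23 + 1 = 24  → 24 < 31, loop
  ADD #25: R0 = 24 + 1 = 25  → 25 < 31, loop
  ADD #26: R0 = 25 + 1 = 26  → 26 < 31, loop
  ADD #27: R0 = 26 + 1 = 27  → 27 < 31, loop
  ADD #28: R0 = 27 + 1 = 28  → 28 < 31, loop
  ADD #29: R0 = 28 + 1 = 29  → 29 < 31, loop
  ADD #30: R0 = 29 + 1 = 30  → 30 < 31, loop
  ADD #31: R0 = 30 + 1 = 31  → 31 >= 31, exit
Total ADD instructions: 31

31


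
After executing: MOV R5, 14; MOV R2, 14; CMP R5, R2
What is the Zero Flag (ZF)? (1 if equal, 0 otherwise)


Register state trace:
  MOV R5, 14  → R5 = 14
  MOV R2, 14  → R2 = 14
  CMP R5, R2  → computes 14 - 14 = 0
  Result is zero, so values are equal
ZF = 1

1


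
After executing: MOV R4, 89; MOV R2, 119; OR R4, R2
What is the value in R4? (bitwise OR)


Register state trace:
  MOV R4, 89  → R4 = 89 (0b01011001)
  MOV R2, 119  → R2 = 119 (0b01110111)
  OR R4, R2   → R4 = 89 OR 119 = 127 (0b01111111)
Final: R4 = 127

127


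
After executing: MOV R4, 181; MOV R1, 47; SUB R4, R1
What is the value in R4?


Register state trace:
  MOV R4, 181  → R4 = 181
  MOV R1, 47  → R1 = 47
  SUB R4, R1  → R4 = 181 - 47 = 134
Final: R4 = 134

134


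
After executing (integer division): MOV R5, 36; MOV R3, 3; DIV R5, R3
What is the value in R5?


Register state trace:
  MOV R5, 36  → R5 = 36
  MOV R3, 3  → R3 = 3
  DIV R5, R3  → R5 = 36 // 3 = 12
Final: R5 = 12

12


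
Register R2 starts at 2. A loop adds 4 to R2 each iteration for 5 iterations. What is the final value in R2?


Starting value: R2 = 2
  Iter 1: R2 = 2 + 4 = 6
  Iter 2: R2 = 6 + 4 = 10
  Iter 3: R2 = 10 + 4 = 14
  Iter 4: R2 = 14 + 4 = 18
  Iter 5: R2 = 18 + 4 = 22
Final: R2 = 22

22


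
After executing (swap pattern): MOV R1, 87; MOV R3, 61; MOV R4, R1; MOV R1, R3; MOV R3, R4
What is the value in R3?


Register state trace (swap pattern):
  MOV R1, 87  → R1 = 87
  MOV R3, 61  → R3 = 61
  MOV R4, R1  → R4 = 87  (save R1)
  MOV R1, R3  → R1 = 61  (R1 gets R3's value)
  MOV R3, R4  → R3 = 87  (R3 gets saved value)
Final: R3 = 87

87


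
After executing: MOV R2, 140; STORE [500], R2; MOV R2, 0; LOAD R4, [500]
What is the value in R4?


Register and memory trace:
  MOV R2, 140  → R2 = 140
  STORE [500], R2  → mem[500] = 140
  MOV R2, 0  → R2 = 0
  LOAD R4, [500]  → R4 = mem[500] = 140
Final: R4 = 140

140


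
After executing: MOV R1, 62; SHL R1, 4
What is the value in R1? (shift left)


Register state trace:
  MOV R1, 62  → R1 = 62
  SHL R1, 4  → R1 = 62 << 4 = 62 * 2^4 = 992
Final: R1 = 992

992


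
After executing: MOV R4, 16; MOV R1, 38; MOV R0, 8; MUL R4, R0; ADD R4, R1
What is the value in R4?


Register state trace:
  MOV R4, 16  → R4 = 16
  MOV R1, 38  → R1 = 38
  MOV R0, 8  → R0 = 8
  MUL R4, R0  → R4 = 16 * 8 = 128
  ADD R4, R1  → R4 = 128 + 38 = 166
Final: R4 = 166

166


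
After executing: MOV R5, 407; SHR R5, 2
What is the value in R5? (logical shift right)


Register state trace:
  MOV R5, 407  → R5 = 407
  SHR R5, 2  → R5 = 407 >> 2 = 407 // 2^2 = 101
Final: R5 = 101

101


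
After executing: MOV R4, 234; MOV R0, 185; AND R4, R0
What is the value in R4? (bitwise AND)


Register state trace:
  MOV R4, 234  → R4 = 234 (0b11101010)
  MOV R0, 185  → R0 = 185 (0b10111001)
  AND R4, R0  → R4 = 234 AND 185 = 168 (0b10101000)
Final: R4 = 168

168


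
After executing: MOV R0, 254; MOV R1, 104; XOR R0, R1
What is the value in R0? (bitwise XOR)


Register state trace:
  MOV R0, 254  → R0 = 254 (0b11111110)
  MOV R1, 104  → R1 = 104 (0b01101000)
  XOR R0, R1  → R0 = 254 XOR 104 = 150 (0b10010110)
Final: R0 = 150

150


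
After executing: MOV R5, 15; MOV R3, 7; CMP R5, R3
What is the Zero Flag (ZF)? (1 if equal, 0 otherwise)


Register state trace:
  MOV R5, 15  → R5 = 15
  MOV R3, 7  → R3 = 7
  CMP R5, R3  → computes 15 - 7 = 8
  Result is nonzero, so values are not equal
ZF = 0

0


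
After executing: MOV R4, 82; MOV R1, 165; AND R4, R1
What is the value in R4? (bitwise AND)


Register state trace:
  MOV R4, 82  → R4 = 82 (0b01010010)
  MOV R1, 165  → R1 = 165 (0b10100101)
  AND R4, R1  → R4 = 82 AND 165 = 0 (0b00000000)
Final: R4 = 0

0


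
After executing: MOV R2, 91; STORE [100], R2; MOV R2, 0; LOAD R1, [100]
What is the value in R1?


Register and memory trace:
  MOV R2, 91  → R2 = 91
  STORE [100], R2  → mem[100] = 91
  MOV R2, 0  → R2 = 0
  LOAD R1, [100]  → R1 = mem[100] = 91
Final: R1 = 91

91


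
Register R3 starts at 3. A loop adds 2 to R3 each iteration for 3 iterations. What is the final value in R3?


Starting value: R3 = 3
  Iter 1: R3 = 3 + 2 = 5
  Iter 2: R3 = 5 + 2 = 7
  Iter 3: R3 = 7 + 2 = 9
Final: R3 = 9

9


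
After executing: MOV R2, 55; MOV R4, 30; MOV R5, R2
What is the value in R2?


Register state trace:
  MOV R2, 55  → R2 = 55
  MOV R4, 30  → R4 = 30
  MOV R5, R2  → R5 = 55
Final: R2 = 55

55


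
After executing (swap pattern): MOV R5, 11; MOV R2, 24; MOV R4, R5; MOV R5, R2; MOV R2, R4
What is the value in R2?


Register state trace (swap pattern):
  MOV R5, 11  → R5 = 11
  MOV R2, 24  → R2 = 24
  MOV R4, R5  → R4 = 11  (save R5)
  MOV R5, R2  → R5 = 24  (R5 gets R2's value)
  MOV R2, R4  → R2 = 11  (R2 gets saved value)
Final: R2 = 11

11


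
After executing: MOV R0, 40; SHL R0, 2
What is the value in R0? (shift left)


Register state trace:
  MOV R0, 40  → R0 = 40
  SHL R0, 2  → R0 = 40 << 2 = 40 * 2^2 = 160
Final: R0 = 160

160


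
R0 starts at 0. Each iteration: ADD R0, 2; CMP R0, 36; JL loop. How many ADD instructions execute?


Loop trace (R0 starts at 0, target 36, step 2):
  ADD #1: R0 = 0 + 2 = 2  → 2 < 36, loop
  ADD #2: R0 = 2 + 2 = 4  → 4 < 36, loop
  ADD #3: R0 = 4 + 2 = 6  → 6 < 36, loop
  ADD #4: R0 = 6 + 2 = 8  → 8 < 36, loop
  ADD #5: R0 = 8 + 2 = 10  → 10 < 36, loop
  ADD #6: R0 = 10 + 2 = 12  → 12 < 36, loop
  ADD #7: R0 = 12 + 2 = 14  → 14 < 36, loop
  ADD #8: R0 = 14 + 2 = 16  → 16 < 36, loop
  ADD #9: R0 = 16 + 2 = 18  → 18 < 36, loop
  ADD #10: R0 = 18 + 2 = 20  → 20 < 36, loop
  ADD #11: R0 = 20 + 2 = 22  → 22 < 36, loop
  ADD #12: R0 = 22 + 2 = 24  → 24 < 36, loop
  ADD #13: R0 = 24 + 2 = 26  → 26 < 36, loop
  ADD #14: R0 = 26 + 2 = 28  → 28 < 36, loop
  ADD #15: R0 = 28 + 2 = 30  → 30 < 36, loop
  ADD #16: R0 = 30 + 2 = 32  → 32 < 36, loop
  ADD #17: R0 = 32 + 2 = 34  → 34 < 36, loop
  ADD #18: R0 = 34 + 2 = 36  → 36 >= 36, exit
Total ADD instructions: 18

18


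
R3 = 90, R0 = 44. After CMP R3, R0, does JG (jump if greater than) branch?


Trace:
  R3 = 90, R0 = 44
  CMP R3, R0  → compares 90 vs 44
  JG checks: is 90 greater than 44?
  90 > 44, so condition is true
Branch taken: Yes

Yes


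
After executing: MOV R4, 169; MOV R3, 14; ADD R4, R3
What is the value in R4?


Register state trace:
  MOV R4, 169  → R4 = 169
  MOV R3, 14  → R3 = 14
  ADD R4, R3  → R4 = 169 + 14 = 183
Final: R4 = 183

183


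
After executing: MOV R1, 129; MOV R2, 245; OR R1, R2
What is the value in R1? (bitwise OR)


Register state trace:
  MOV R1, 129  → R1 = 129 (0b10000001)
  MOV R2, 245  → R2 = 245 (0b11110101)
  OR R1, R2   → R1 = 129 OR 245 = 245 (0b11110101)
Final: R1 = 245

245


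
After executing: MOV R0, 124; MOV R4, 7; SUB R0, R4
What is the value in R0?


Register state trace:
  MOV R0, 124  → R0 = 124
  MOV R4, 7  → R4 = 7
  SUB R0, R4  → R0 = 124 - 7 = 117
Final: R0 = 117

117


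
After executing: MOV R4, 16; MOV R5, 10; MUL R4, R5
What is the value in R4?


Register state trace:
  MOV R4, 16  → R4 = 16
  MOV R5, 10  → R5 = 10
  MUL R4, R5  → R4 = 16 * 10 = 160
Final: R4 = 160

160


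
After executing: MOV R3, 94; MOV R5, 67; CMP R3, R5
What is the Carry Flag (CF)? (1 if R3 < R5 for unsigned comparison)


Register state trace:
  MOV R3, 94  → R3 = 94
  MOV R5, 67  → R5 = 67
  CMP R3, R5  → unsigned 94 - 67: no borrow
  94 >= 67, so CF = 0
CF = 0

0


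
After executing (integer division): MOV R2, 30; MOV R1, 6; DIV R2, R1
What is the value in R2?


Register state trace:
  MOV R2, 30  → R2 = 30
  MOV R1, 6  → R1 = 6
  DIV R2, R1  → R2 = 30 // 6 = 5
Final: R2 = 5

5


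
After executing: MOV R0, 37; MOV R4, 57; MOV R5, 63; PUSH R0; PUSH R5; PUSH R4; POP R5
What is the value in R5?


Stack trace (top is rightmost):
  MOV R0, 37  → R0 = 37
  MOV R4, 57  → R4 = 57
  MOV R5, 63  → R5 = 63
  PUSH R0  → stack: [37]
  PUSH R5  → stack: [37, 63]
  PUSH R4  → stack: [37, 63, 57]
  POP R5  → R5 = 57, stack: [37, 63]
Final: R5 = 57

57


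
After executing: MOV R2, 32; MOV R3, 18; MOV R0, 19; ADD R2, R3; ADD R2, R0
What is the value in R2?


Register state trace:
  MOV R2, 32  → R2 = 32
  MOV R3, 18  → R3 = 18
  MOV R0, 19  → R0 = 19
  ADD R2, R3  → R2 = 32 + 18 = 50
  ADD R2, R0  → R2 = 50 + 19 = 69
Final: R2 = 69

69


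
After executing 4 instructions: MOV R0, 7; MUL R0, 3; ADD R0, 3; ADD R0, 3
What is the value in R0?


Register state trace:
  MOV R0, 7  → R0 = 7
  MUL R0, 3  → R0 = 7 * 3 = 21
  ADD R0, 3  → R0 = 21 + 3 = 24
  ADD R0, 3  → R0 = 24 + 3 = 27
Final: R0 = 27

27


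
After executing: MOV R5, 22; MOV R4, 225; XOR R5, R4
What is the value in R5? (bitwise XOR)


Register state trace:
  MOV R5, 22  → R5 = 22 (0b00010110)
  MOV R4, 225  → R4 = 225 (0b11100001)
  XOR R5, R4  → R5 = 22 XOR 225 = 247 (0b11110111)
Final: R5 = 247

247


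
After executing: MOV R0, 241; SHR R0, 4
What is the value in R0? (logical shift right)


Register state trace:
  MOV R0, 241  → R0 = 241
  SHR R0, 4  → R0 = 241 >> 4 = 241 // 2^4 = 15
Final: R0 = 15

15


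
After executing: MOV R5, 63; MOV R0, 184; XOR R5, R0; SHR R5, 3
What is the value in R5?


Register state trace:
  MOV R5, 63  → R5 = 63 (0b00111111)
  MOV R0, 184  → R0 = 184 (0b10111000)
  XOR R5, R0  → R5 = 63 XOR 184 = 135 (0b10000111)
  SHR R5, 3  → R5 = 135 >> 3 = 16
Final: R5 = 16

16


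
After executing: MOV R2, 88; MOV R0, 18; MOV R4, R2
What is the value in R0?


Register state trace:
  MOV R2, 88  → R2 = 88
  MOV R0, 18  → R0 = 18
  MOV R4, R2  → R4 = 88
Final: R0 = 18

18


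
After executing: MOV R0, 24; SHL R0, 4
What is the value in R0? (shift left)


Register state trace:
  MOV R0, 24  → R0 = 24
  SHL R0, 4  → R0 = 24 << 4 = 24 * 2^4 = 384
Final: R0 = 384

384


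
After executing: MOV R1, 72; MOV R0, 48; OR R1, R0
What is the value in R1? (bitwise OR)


Register state trace:
  MOV R1, 72  → R1 = 72 (0b01001000)
  MOV R0, 48  → R0 = 48 (0b00110000)
  OR R1, R0   → R1 = 72 OR 48 = 120 (0b01111000)
Final: R1 = 120

120


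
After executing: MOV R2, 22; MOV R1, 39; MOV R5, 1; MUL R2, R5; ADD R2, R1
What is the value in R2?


Register state trace:
  MOV R2, 22  → R2 = 22
  MOV R1, 39  → R1 = 39
  MOV R5, 1  → R5 = 1
  MUL R2, R5  → R2 = 22 * 1 = 22
  ADD R2, R1  → R2 = 22 + 39 = 61
Final: R2 = 61

61


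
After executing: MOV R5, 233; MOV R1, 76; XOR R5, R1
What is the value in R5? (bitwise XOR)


Register state trace:
  MOV R5, 233  → R5 = 233 (0b11101001)
  MOV R1, 76  → R1 = 76 (0b01001100)
  XOR R5, R1  → R5 = 233 XOR 76 = 165 (0b10100101)
Final: R5 = 165

165


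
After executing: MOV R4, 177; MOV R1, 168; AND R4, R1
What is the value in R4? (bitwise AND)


Register state trace:
  MOV R4, 177  → R4 = 177 (0b10110001)
  MOV R1, 168  → R1 = 168 (0b10101000)
  AND R4, R1  → R4 = 177 AND 168 = 160 (0b10100000)
Final: R4 = 160

160


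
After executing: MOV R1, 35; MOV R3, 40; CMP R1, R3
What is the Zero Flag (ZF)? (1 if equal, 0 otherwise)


Register state trace:
  MOV R1, 35  → R1 = 35
  MOV R3, 40  → R3 = 40
  CMP R1, R3  → computes 35 - 40 = -5
  Result is nonzero, so values are not equal
ZF = 0

0


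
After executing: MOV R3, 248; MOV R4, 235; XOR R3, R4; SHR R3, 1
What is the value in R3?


Register state trace:
  MOV R3, 248  → R3 = 248 (0b11111000)
  MOV R4, 235  → R4 = 235 (0b11101011)
  XOR R3, R4  → R3 = 248 XOR 235 = 19 (0b00010011)
  SHR R3, 1  → R3 = 19 >> 1 = 9
Final: R3 = 9

9


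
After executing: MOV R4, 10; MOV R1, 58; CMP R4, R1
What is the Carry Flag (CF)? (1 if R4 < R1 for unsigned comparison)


Register state trace:
  MOV R4, 10  → R4 = 10
  MOV R1, 58  → R1 = 58
  CMP R4, R1  → unsigned 10 - 58: borrow occurs
  10 < 58, so CF = 1
CF = 1

1


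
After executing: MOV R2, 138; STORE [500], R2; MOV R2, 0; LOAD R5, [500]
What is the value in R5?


Register and memory trace:
  MOV R2, 138  → R2 = 138
  STORE [500], R2  → mem[500] = 138
  MOV R2, 0  → R2 = 0
  LOAD R5, [500]  → R5 = mem[500] = 138
Final: R5 = 138

138


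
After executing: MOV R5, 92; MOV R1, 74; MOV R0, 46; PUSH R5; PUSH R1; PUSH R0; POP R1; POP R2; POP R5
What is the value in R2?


Stack trace (top is rightmost):
  MOV R5, 92  → R5 = 92
  MOV R1, 74  → R1 = 74
  MOV R0, 46  → R0 = 46
  PUSH R5  → stack: [92]
  PUSH R1  → stack: [92, 74]
  PUSH R0  → stack: [92, 74, 46]
  POP R1  → R1 = 46, stack: [92, 74]
  POP R2  → R2 = 74, stack: [92]
  POP R5  → R5 = 92, stack: []
Final: R2 = 74

74


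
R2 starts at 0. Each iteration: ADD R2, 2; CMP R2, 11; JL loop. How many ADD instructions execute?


Loop trace (R2 starts at 0, target 11, step 2):
  ADD #1: R2 = 0 + 2 = 2  → 2 < 11, loop
  ADD #2: R2 = 2 + 2 = 4  → 4 < 11, loop
  ADD #3: R2 = 4 + 2 = 6  → 6 < 11, loop
  ADD #4: R2 = 6 + 2 = 8  → 8 < 11, loop
  ADD #5: R2 = 8 + 2 = 10  → 10 < 11, loop
  ADD #6: R2 = 10 + 2 = 12  → 12 >= 11, exit
Total ADD instructions: 6

6


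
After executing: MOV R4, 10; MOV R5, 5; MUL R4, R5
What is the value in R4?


Register state trace:
  MOV R4, 10  → R4 = 10
  MOV R5, 5  → R5 = 5
  MUL R4, R5  → R4 = 10 * 5 = 50
Final: R4 = 50

50


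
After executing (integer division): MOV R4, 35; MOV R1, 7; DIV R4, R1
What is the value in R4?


Register state trace:
  MOV R4, 35  → R4 = 35
  MOV R1, 7  → R1 = 7
  DIV R4, R1  → R4 = 35 // 7 = 5
Final: R4 = 5

5
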